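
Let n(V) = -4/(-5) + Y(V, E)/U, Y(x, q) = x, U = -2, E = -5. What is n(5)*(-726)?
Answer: 6171/5 ≈ 1234.2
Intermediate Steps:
n(V) = 4/5 - V/2 (n(V) = -4/(-5) + V/(-2) = -4*(-1/5) + V*(-1/2) = 4/5 - V/2)
n(5)*(-726) = (4/5 - 1/2*5)*(-726) = (4/5 - 5/2)*(-726) = -17/10*(-726) = 6171/5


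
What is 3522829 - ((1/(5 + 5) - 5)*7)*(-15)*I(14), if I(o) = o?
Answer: 3515626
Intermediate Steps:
3522829 - ((1/(5 + 5) - 5)*7)*(-15)*I(14) = 3522829 - ((1/(5 + 5) - 5)*7)*(-15)*14 = 3522829 - ((1/10 - 5)*7)*(-15)*14 = 3522829 - -49/10*7*(-15)*14 = 3522829 - (-343/10*(-15))*14 = 3522829 - 1029*14/2 = 3522829 - 1*7203 = 3522829 - 7203 = 3515626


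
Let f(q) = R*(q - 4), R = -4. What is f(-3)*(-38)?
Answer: -1064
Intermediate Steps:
f(q) = 16 - 4*q (f(q) = -4*(q - 4) = -4*(-4 + q) = 16 - 4*q)
f(-3)*(-38) = (16 - 4*(-3))*(-38) = (16 + 12)*(-38) = 28*(-38) = -1064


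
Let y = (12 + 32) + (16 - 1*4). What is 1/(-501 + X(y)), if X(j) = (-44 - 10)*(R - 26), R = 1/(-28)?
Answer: 14/12669 ≈ 0.0011051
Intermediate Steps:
R = -1/28 ≈ -0.035714
y = 56 (y = 44 + (16 - 4) = 44 + 12 = 56)
X(j) = 19683/14 (X(j) = (-44 - 10)*(-1/28 - 26) = -54*(-729/28) = 19683/14)
1/(-501 + X(y)) = 1/(-501 + 19683/14) = 1/(12669/14) = 14/12669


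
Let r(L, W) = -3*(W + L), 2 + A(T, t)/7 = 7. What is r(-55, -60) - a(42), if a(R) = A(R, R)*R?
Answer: -1125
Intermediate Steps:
A(T, t) = 35 (A(T, t) = -14 + 7*7 = -14 + 49 = 35)
r(L, W) = -3*L - 3*W (r(L, W) = -3*(L + W) = -3*L - 3*W)
a(R) = 35*R
r(-55, -60) - a(42) = (-3*(-55) - 3*(-60)) - 35*42 = (165 + 180) - 1*1470 = 345 - 1470 = -1125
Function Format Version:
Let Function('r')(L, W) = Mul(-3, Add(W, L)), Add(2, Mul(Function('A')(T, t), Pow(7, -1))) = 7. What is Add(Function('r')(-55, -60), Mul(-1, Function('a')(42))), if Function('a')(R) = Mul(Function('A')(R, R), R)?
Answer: -1125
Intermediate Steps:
Function('A')(T, t) = 35 (Function('A')(T, t) = Add(-14, Mul(7, 7)) = Add(-14, 49) = 35)
Function('r')(L, W) = Add(Mul(-3, L), Mul(-3, W)) (Function('r')(L, W) = Mul(-3, Add(L, W)) = Add(Mul(-3, L), Mul(-3, W)))
Function('a')(R) = Mul(35, R)
Add(Function('r')(-55, -60), Mul(-1, Function('a')(42))) = Add(Add(Mul(-3, -55), Mul(-3, -60)), Mul(-1, Mul(35, 42))) = Add(Add(165, 180), Mul(-1, 1470)) = Add(345, -1470) = -1125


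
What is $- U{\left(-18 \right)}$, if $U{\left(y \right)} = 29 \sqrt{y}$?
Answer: $- 87 i \sqrt{2} \approx - 123.04 i$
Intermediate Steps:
$- U{\left(-18 \right)} = - 29 \sqrt{-18} = - 29 \cdot 3 i \sqrt{2} = - 87 i \sqrt{2}$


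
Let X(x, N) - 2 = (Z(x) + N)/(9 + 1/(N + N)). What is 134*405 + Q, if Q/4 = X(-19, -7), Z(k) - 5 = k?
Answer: 6783574/125 ≈ 54269.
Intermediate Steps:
Z(k) = 5 + k
X(x, N) = 2 + (5 + N + x)/(9 + 1/(2*N)) (X(x, N) = 2 + ((5 + x) + N)/(9 + 1/(N + N)) = 2 + (5 + N + x)/(9 + 1/(2*N)))
Q = -176/125 (Q = 4*(2*(1 + (-7)² + 23*(-7) - 7*(-19))/(1 + 18*(-7))) = 4*(2*(1 + 49 - 161 + 133)/(1 - 126)) = 4*(2*22/(-125)) = 4*(2*(-1/125)*22) = 4*(-44/125) = -176/125 ≈ -1.4080)
134*405 + Q = 134*405 - 176/125 = 54270 - 176/125 = 6783574/125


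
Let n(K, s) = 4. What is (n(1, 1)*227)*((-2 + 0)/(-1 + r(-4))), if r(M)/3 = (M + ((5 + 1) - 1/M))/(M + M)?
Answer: 58112/59 ≈ 984.95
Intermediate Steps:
r(M) = 3*(6 + M - 1/M)/(2*M) (r(M) = 3*((M + ((5 + 1) - 1/M))/(M + M)) = 3*((M + (6 - 1/M))/((2*M))) = 3*((6 + M - 1/M)*(1/(2*M))) = 3*((6 + M - 1/M)/(2*M)) = 3*(6 + M - 1/M)/(2*M))
(n(1, 1)*227)*((-2 + 0)/(-1 + r(-4))) = (4*227)*((-2 + 0)/(-1 + (3/2 + 9/(-4) - 3/2/(-4)²))) = 908*(-2/(-1 + (3/2 + 9*(-¼) - 3/2*1/16))) = 908*(-2/(-1 + (3/2 - 9/4 - 3/32))) = 908*(-2/(-1 - 27/32)) = 908*(-2/(-59/32)) = 908*(-2*(-32/59)) = 908*(64/59) = 58112/59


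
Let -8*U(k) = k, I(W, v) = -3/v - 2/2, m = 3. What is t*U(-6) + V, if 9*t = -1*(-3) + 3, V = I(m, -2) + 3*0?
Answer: 1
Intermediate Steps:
I(W, v) = -1 - 3/v (I(W, v) = -3/v - 2*½ = -3/v - 1 = -1 - 3/v)
U(k) = -k/8
V = ½ (V = (-3 - 1*(-2))/(-2) + 3*0 = -(-3 + 2)/2 + 0 = -½*(-1) + 0 = ½ + 0 = ½ ≈ 0.50000)
t = ⅔ (t = (-1*(-3) + 3)/9 = (3 + 3)/9 = (⅑)*6 = ⅔ ≈ 0.66667)
t*U(-6) + V = 2*(-⅛*(-6))/3 + ½ = (⅔)*(¾) + ½ = ½ + ½ = 1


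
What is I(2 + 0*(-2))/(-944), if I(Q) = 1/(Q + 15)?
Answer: -1/16048 ≈ -6.2313e-5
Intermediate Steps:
I(Q) = 1/(15 + Q)
I(2 + 0*(-2))/(-944) = 1/((15 + (2 + 0*(-2)))*(-944)) = -1/944/(15 + (2 + 0)) = -1/944/(15 + 2) = -1/944/17 = (1/17)*(-1/944) = -1/16048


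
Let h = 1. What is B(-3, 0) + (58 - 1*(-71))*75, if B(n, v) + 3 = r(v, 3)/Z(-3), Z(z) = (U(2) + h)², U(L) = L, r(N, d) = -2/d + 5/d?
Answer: 87049/9 ≈ 9672.1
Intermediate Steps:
r(N, d) = 3/d
Z(z) = 9 (Z(z) = (2 + 1)² = 3² = 9)
B(n, v) = -26/9 (B(n, v) = -3 + (3/3)/9 = -3 + (3*(⅓))*(⅑) = -3 + 1*(⅑) = -3 + ⅑ = -26/9)
B(-3, 0) + (58 - 1*(-71))*75 = -26/9 + (58 - 1*(-71))*75 = -26/9 + (58 + 71)*75 = -26/9 + 129*75 = -26/9 + 9675 = 87049/9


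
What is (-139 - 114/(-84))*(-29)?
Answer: 55883/14 ≈ 3991.6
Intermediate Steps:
(-139 - 114/(-84))*(-29) = (-139 - 114*(-1/84))*(-29) = (-139 + 19/14)*(-29) = -1927/14*(-29) = 55883/14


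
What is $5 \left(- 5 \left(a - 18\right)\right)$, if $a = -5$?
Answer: $575$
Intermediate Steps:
$5 \left(- 5 \left(a - 18\right)\right) = 5 \left(- 5 \left(-5 - 18\right)\right) = 5 \left(\left(-5\right) \left(-23\right)\right) = 5 \cdot 115 = 575$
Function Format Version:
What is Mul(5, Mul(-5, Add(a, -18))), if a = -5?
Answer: 575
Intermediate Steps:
Mul(5, Mul(-5, Add(a, -18))) = Mul(5, Mul(-5, Add(-5, -18))) = Mul(5, Mul(-5, -23)) = Mul(5, 115) = 575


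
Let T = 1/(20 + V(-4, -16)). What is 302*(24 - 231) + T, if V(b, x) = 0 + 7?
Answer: -1687877/27 ≈ -62514.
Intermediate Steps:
V(b, x) = 7
T = 1/27 (T = 1/(20 + 7) = 1/27 ≈ 0.037037)
302*(24 - 231) + T = 302*(24 - 231) + 1/27 = 302*(-207) + 1/27 = -62514 + 1/27 = -1687877/27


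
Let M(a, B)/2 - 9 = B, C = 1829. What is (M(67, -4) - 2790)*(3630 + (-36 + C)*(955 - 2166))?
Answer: 6026186540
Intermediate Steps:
M(a, B) = 18 + 2*B
(M(67, -4) - 2790)*(3630 + (-36 + C)*(955 - 2166)) = ((18 + 2*(-4)) - 2790)*(3630 + (-36 + 1829)*(955 - 2166)) = ((18 - 8) - 2790)*(3630 + 1793*(-1211)) = (10 - 2790)*(3630 - 2171323) = -2780*(-2167693) = 6026186540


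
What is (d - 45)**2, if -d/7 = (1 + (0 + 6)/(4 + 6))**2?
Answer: 2474329/625 ≈ 3958.9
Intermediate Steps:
d = -448/25 (d = -7*(1 + (0 + 6)/(4 + 6))**2 = -7*(1 + 6/10)**2 = -7*(1 + 6*(1/10))**2 = -7*(1 + 3/5)**2 = -7*(8/5)**2 = -7*64/25 = -448/25 ≈ -17.920)
(d - 45)**2 = (-448/25 - 45)**2 = (-1573/25)**2 = 2474329/625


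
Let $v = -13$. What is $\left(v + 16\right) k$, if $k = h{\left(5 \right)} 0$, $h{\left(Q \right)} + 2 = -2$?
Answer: $0$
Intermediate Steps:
$h{\left(Q \right)} = -4$ ($h{\left(Q \right)} = -2 - 2 = -4$)
$k = 0$ ($k = \left(-4\right) 0 = 0$)
$\left(v + 16\right) k = \left(-13 + 16\right) 0 = 3 \cdot 0 = 0$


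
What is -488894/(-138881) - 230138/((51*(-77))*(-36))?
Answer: 18577063495/9816942366 ≈ 1.8923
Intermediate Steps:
-488894/(-138881) - 230138/((51*(-77))*(-36)) = -488894*(-1/138881) - 230138/((-3927*(-36))) = 488894/138881 - 230138/141372 = 488894/138881 - 230138*1/141372 = 488894/138881 - 115069/70686 = 18577063495/9816942366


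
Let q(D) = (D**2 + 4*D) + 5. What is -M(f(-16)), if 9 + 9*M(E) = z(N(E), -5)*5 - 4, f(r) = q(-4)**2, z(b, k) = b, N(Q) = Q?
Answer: -112/9 ≈ -12.444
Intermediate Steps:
q(D) = 5 + D**2 + 4*D
f(r) = 25 (f(r) = (5 + (-4)**2 + 4*(-4))**2 = (5 + 16 - 16)**2 = 5**2 = 25)
M(E) = -13/9 + 5*E/9 (M(E) = -1 + (E*5 - 4)/9 = -1 + (5*E - 4)/9 = -1 + (-4 + 5*E)/9 = -1 + (-4/9 + 5*E/9) = -13/9 + 5*E/9)
-M(f(-16)) = -(-13/9 + (5/9)*25) = -(-13/9 + 125/9) = -1*112/9 = -112/9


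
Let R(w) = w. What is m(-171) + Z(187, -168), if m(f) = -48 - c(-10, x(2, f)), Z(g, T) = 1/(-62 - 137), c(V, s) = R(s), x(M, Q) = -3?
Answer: -8956/199 ≈ -45.005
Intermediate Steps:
c(V, s) = s
Z(g, T) = -1/199 (Z(g, T) = 1/(-199) = -1/199)
m(f) = -45 (m(f) = -48 - 1*(-3) = -48 + 3 = -45)
m(-171) + Z(187, -168) = -45 - 1/199 = -8956/199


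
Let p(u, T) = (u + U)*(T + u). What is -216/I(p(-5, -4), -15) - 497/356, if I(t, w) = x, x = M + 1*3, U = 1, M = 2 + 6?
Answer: -82363/3916 ≈ -21.032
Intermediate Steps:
M = 8
p(u, T) = (1 + u)*(T + u) (p(u, T) = (u + 1)*(T + u) = (1 + u)*(T + u))
x = 11 (x = 8 + 1*3 = 8 + 3 = 11)
I(t, w) = 11
-216/I(p(-5, -4), -15) - 497/356 = -216/11 - 497/356 = -82363/3916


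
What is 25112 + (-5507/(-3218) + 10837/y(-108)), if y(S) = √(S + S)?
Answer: 80815923/3218 - 10837*I*√6/36 ≈ 25114.0 - 737.36*I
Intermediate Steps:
y(S) = √2*√S (y(S) = √(2*S) = √2*√S)
25112 + (-5507/(-3218) + 10837/y(-108)) = 25112 + (-5507/(-3218) + 10837/((√2*√(-108)))) = 25112 + (-5507*(-1/3218) + 10837/((√2*(6*I*√3)))) = 25112 + (5507/3218 + 10837/((6*I*√6))) = 25112 + (5507/3218 + 10837*(-I*√6/36)) = 25112 + (5507/3218 - 10837*I*√6/36) = 80815923/3218 - 10837*I*√6/36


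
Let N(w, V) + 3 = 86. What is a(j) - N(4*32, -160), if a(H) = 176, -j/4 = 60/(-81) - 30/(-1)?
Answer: 93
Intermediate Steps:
j = -3160/27 (j = -4*(60/(-81) - 30/(-1)) = -4*(60*(-1/81) - 30*(-1)) = -4*(-20/27 + 30) = -4*790/27 = -3160/27 ≈ -117.04)
N(w, V) = 83 (N(w, V) = -3 + 86 = 83)
a(j) - N(4*32, -160) = 176 - 1*83 = 176 - 83 = 93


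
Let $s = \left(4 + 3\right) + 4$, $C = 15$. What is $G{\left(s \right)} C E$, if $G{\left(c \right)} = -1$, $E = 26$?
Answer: $-390$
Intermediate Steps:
$s = 11$ ($s = 7 + 4 = 11$)
$G{\left(s \right)} C E = \left(-1\right) 15 \cdot 26 = \left(-15\right) 26 = -390$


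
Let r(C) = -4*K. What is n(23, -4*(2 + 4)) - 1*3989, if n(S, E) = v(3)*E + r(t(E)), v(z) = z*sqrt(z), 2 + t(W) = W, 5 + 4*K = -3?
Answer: -3981 - 72*sqrt(3) ≈ -4105.7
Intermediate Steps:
K = -2 (K = -5/4 + (1/4)*(-3) = -5/4 - 3/4 = -2)
t(W) = -2 + W
r(C) = 8 (r(C) = -4*(-2) = 8)
v(z) = z**(3/2)
n(S, E) = 8 + 3*E*sqrt(3) (n(S, E) = 3**(3/2)*E + 8 = (3*sqrt(3))*E + 8 = 3*E*sqrt(3) + 8 = 8 + 3*E*sqrt(3))
n(23, -4*(2 + 4)) - 1*3989 = (8 + 3*(-4*(2 + 4))*sqrt(3)) - 1*3989 = (8 + 3*(-4*6)*sqrt(3)) - 3989 = (8 + 3*(-24)*sqrt(3)) - 3989 = (8 - 72*sqrt(3)) - 3989 = -3981 - 72*sqrt(3)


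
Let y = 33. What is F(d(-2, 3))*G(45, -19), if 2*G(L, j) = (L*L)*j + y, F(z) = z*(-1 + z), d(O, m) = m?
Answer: -115326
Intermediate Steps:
G(L, j) = 33/2 + j*L²/2 (G(L, j) = ((L*L)*j + 33)/2 = (L²*j + 33)/2 = (j*L² + 33)/2 = (33 + j*L²)/2 = 33/2 + j*L²/2)
F(d(-2, 3))*G(45, -19) = (3*(-1 + 3))*(33/2 + (½)*(-19)*45²) = (3*2)*(33/2 + (½)*(-19)*2025) = 6*(33/2 - 38475/2) = 6*(-19221) = -115326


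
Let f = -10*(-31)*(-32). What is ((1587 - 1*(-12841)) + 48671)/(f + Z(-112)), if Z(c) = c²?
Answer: 1539/64 ≈ 24.047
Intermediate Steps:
f = -9920 (f = 310*(-32) = -9920)
((1587 - 1*(-12841)) + 48671)/(f + Z(-112)) = ((1587 - 1*(-12841)) + 48671)/(-9920 + (-112)²) = ((1587 + 12841) + 48671)/(-9920 + 12544) = (14428 + 48671)/2624 = 63099*(1/2624) = 1539/64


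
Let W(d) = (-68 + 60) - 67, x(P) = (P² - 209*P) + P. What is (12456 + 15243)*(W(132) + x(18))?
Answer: -96808005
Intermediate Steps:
x(P) = P² - 208*P
W(d) = -75 (W(d) = -8 - 67 = -75)
(12456 + 15243)*(W(132) + x(18)) = (12456 + 15243)*(-75 + 18*(-208 + 18)) = 27699*(-75 + 18*(-190)) = 27699*(-75 - 3420) = 27699*(-3495) = -96808005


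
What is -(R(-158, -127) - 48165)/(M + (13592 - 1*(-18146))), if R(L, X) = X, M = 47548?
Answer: 24146/39643 ≈ 0.60909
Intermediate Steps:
-(R(-158, -127) - 48165)/(M + (13592 - 1*(-18146))) = -(-127 - 48165)/(47548 + (13592 - 1*(-18146))) = -(-48292)/(47548 + (13592 + 18146)) = -(-48292)/(47548 + 31738) = -(-48292)/79286 = -1*(-24146/39643) = 24146/39643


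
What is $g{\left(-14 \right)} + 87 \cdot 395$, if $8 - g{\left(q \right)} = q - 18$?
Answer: $34405$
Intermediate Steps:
$g{\left(q \right)} = 26 - q$ ($g{\left(q \right)} = 8 - \left(q - 18\right) = 8 - \left(-18 + q\right) = 26 - q$)
$g{\left(-14 \right)} + 87 \cdot 395 = \left(26 - -14\right) + 87 \cdot 395 = \left(26 + 14\right) + 34365 = 40 + 34365 = 34405$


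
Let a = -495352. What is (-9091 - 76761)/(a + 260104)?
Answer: 127/348 ≈ 0.36494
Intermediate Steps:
(-9091 - 76761)/(a + 260104) = (-9091 - 76761)/(-495352 + 260104) = -85852/(-235248) = -85852*(-1/235248) = 127/348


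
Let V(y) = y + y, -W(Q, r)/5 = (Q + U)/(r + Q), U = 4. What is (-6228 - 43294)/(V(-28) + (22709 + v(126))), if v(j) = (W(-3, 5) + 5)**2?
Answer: -198088/90637 ≈ -2.1855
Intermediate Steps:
W(Q, r) = -5*(4 + Q)/(Q + r) (W(Q, r) = -5*(Q + 4)/(r + Q) = -5*(4 + Q)/(Q + r))
V(y) = 2*y
v(j) = 25/4 (v(j) = (5*(-4 - 1*(-3))/(-3 + 5) + 5)**2 = (5*(-4 + 3)/2 + 5)**2 = (5*(1/2)*(-1) + 5)**2 = (-5/2 + 5)**2 = (5/2)**2 = 25/4)
(-6228 - 43294)/(V(-28) + (22709 + v(126))) = (-6228 - 43294)/(2*(-28) + (22709 + 25/4)) = -49522/(-56 + 90861/4) = -49522/90637/4 = -49522*4/90637 = -198088/90637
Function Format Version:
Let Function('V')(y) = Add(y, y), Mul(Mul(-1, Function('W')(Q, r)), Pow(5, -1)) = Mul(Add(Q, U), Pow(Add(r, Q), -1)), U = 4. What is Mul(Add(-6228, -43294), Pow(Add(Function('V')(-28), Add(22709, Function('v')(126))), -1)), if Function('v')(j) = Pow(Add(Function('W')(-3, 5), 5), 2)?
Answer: Rational(-198088, 90637) ≈ -2.1855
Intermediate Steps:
Function('W')(Q, r) = Mul(-5, Pow(Add(Q, r), -1), Add(4, Q)) (Function('W')(Q, r) = Mul(-5, Mul(Add(Q, 4), Pow(Add(r, Q), -1))) = Mul(-5, Mul(Add(4, Q), Pow(Add(Q, r), -1))) = Mul(-5, Mul(Pow(Add(Q, r), -1), Add(4, Q))) = Mul(-5, Pow(Add(Q, r), -1), Add(4, Q)))
Function('V')(y) = Mul(2, y)
Function('v')(j) = Rational(25, 4) (Function('v')(j) = Pow(Add(Mul(5, Pow(Add(-3, 5), -1), Add(-4, Mul(-1, -3))), 5), 2) = Pow(Add(Mul(5, Pow(2, -1), Add(-4, 3)), 5), 2) = Pow(Add(Mul(5, Rational(1, 2), -1), 5), 2) = Pow(Add(Rational(-5, 2), 5), 2) = Pow(Rational(5, 2), 2) = Rational(25, 4))
Mul(Add(-6228, -43294), Pow(Add(Function('V')(-28), Add(22709, Function('v')(126))), -1)) = Mul(Add(-6228, -43294), Pow(Add(Mul(2, -28), Add(22709, Rational(25, 4))), -1)) = Mul(-49522, Pow(Add(-56, Rational(90861, 4)), -1)) = Mul(-49522, Pow(Rational(90637, 4), -1)) = Mul(-49522, Rational(4, 90637)) = Rational(-198088, 90637)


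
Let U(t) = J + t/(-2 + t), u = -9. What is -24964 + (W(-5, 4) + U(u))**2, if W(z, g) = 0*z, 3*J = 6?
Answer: -3019683/121 ≈ -24956.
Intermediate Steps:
J = 2 (J = (1/3)*6 = 2)
W(z, g) = 0
U(t) = 2 + t/(-2 + t)
-24964 + (W(-5, 4) + U(u))**2 = -24964 + (0 + (-4 + 3*(-9))/(-2 - 9))**2 = -24964 + (0 + (-4 - 27)/(-11))**2 = -24964 + (0 - 1/11*(-31))**2 = -24964 + (0 + 31/11)**2 = -24964 + (31/11)**2 = -24964 + 961/121 = -3019683/121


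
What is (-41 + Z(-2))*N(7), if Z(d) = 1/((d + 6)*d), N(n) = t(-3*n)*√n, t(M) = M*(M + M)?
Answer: -145089*√7/4 ≈ -95967.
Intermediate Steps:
t(M) = 2*M² (t(M) = M*(2*M) = 2*M²)
N(n) = 18*n^(5/2) (N(n) = (2*(-3*n)²)*√n = (2*(9*n²))*√n = (18*n²)*√n = 18*n^(5/2))
Z(d) = 1/(d*(6 + d)) (Z(d) = 1/((6 + d)*d) = 1/(d*(6 + d)))
(-41 + Z(-2))*N(7) = (-41 + 1/((-2)*(6 - 2)))*(18*7^(5/2)) = (-41 - ½/4)*(18*(49*√7)) = (-41 - ½*¼)*(882*√7) = (-41 - ⅛)*(882*√7) = -145089*√7/4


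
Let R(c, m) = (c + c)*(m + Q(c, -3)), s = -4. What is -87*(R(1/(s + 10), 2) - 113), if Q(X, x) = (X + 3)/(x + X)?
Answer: 166692/17 ≈ 9805.4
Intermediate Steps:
Q(X, x) = (3 + X)/(X + x)
R(c, m) = 2*c*(m + (3 + c)/(-3 + c)) (R(c, m) = (c + c)*(m + (3 + c)/(c - 3)) = (2*c)*(m + (3 + c)/(-3 + c)) = 2*c*(m + (3 + c)/(-3 + c)))
-87*(R(1/(s + 10), 2) - 113) = -87*(2*(3 + 1/(-4 + 10) + 2*(-3 + 1/(-4 + 10)))/((-4 + 10)*(-3 + 1/(-4 + 10))) - 113) = -87*(2*(3 + 1/6 + 2*(-3 + 1/6))/(6*(-3 + 1/6)) - 113) = -87*(2*(1/6)*(3 + 1/6 + 2*(-3 + 1/6))/(-3 + 1/6) - 113) = -87*(2*(1/6)*(3 + 1/6 + 2*(-17/6))/(-17/6) - 113) = -87*(2*(1/6)*(-6/17)*(3 + 1/6 - 17/3) - 113) = -87*(2*(1/6)*(-6/17)*(-5/2) - 113) = -87*(5/17 - 113) = -87*(-1916/17) = 166692/17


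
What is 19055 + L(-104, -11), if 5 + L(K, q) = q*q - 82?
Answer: 19089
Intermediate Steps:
L(K, q) = -87 + q² (L(K, q) = -5 + (q*q - 82) = -5 + (q² - 82) = -5 + (-82 + q²) = -87 + q²)
19055 + L(-104, -11) = 19055 + (-87 + (-11)²) = 19055 + (-87 + 121) = 19055 + 34 = 19089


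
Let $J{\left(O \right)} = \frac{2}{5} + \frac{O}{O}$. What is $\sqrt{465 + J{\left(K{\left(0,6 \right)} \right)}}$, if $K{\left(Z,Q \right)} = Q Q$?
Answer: $\frac{2 \sqrt{2915}}{5} \approx 21.596$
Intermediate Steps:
$K{\left(Z,Q \right)} = Q^{2}$
$J{\left(O \right)} = \frac{7}{5}$ ($J{\left(O \right)} = 2 \cdot \frac{1}{5} + 1 = \frac{2}{5} + 1 = \frac{7}{5}$)
$\sqrt{465 + J{\left(K{\left(0,6 \right)} \right)}} = \sqrt{465 + \frac{7}{5}} = \sqrt{\frac{2332}{5}} = \frac{2 \sqrt{2915}}{5}$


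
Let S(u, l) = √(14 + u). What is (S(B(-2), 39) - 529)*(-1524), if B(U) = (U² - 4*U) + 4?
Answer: 806196 - 1524*√30 ≈ 7.9785e+5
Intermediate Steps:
B(U) = 4 + U² - 4*U
(S(B(-2), 39) - 529)*(-1524) = (√(14 + (4 + (-2)² - 4*(-2))) - 529)*(-1524) = (√(14 + (4 + 4 + 8)) - 529)*(-1524) = (√(14 + 16) - 529)*(-1524) = (√30 - 529)*(-1524) = (-529 + √30)*(-1524) = 806196 - 1524*√30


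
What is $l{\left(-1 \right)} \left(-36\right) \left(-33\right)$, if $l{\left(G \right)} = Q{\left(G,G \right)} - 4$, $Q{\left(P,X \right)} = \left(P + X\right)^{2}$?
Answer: $0$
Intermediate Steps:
$l{\left(G \right)} = -4 + 4 G^{2}$ ($l{\left(G \right)} = \left(G + G\right)^{2} - 4 = \left(2 G\right)^{2} - 4 = 4 G^{2} - 4 = -4 + 4 G^{2}$)
$l{\left(-1 \right)} \left(-36\right) \left(-33\right) = \left(-4 + 4 \left(-1\right)^{2}\right) \left(-36\right) \left(-33\right) = \left(-4 + 4 \cdot 1\right) \left(-36\right) \left(-33\right) = \left(-4 + 4\right) \left(-36\right) \left(-33\right) = 0 \left(-36\right) \left(-33\right) = 0 \left(-33\right) = 0$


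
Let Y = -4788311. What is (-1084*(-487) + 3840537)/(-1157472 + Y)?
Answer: -4368445/5945783 ≈ -0.73471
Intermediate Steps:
(-1084*(-487) + 3840537)/(-1157472 + Y) = (-1084*(-487) + 3840537)/(-1157472 - 4788311) = (527908 + 3840537)/(-5945783) = 4368445*(-1/5945783) = -4368445/5945783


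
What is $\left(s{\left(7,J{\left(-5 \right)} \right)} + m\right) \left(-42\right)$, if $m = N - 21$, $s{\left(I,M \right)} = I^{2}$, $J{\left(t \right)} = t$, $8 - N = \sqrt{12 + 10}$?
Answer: $-1512 + 42 \sqrt{22} \approx -1315.0$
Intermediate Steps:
$N = 8 - \sqrt{22}$ ($N = 8 - \sqrt{12 + 10} = 8 - \sqrt{22} \approx 3.3096$)
$m = -13 - \sqrt{22}$ ($m = \left(8 - \sqrt{22}\right) - 21 = -13 - \sqrt{22} \approx -17.69$)
$\left(s{\left(7,J{\left(-5 \right)} \right)} + m\right) \left(-42\right) = \left(7^{2} - \left(13 + \sqrt{22}\right)\right) \left(-42\right) = \left(49 - \left(13 + \sqrt{22}\right)\right) \left(-42\right) = \left(36 - \sqrt{22}\right) \left(-42\right) = -1512 + 42 \sqrt{22}$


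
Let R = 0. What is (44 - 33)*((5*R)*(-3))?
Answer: 0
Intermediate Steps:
(44 - 33)*((5*R)*(-3)) = (44 - 33)*((5*0)*(-3)) = 11*(0*(-3)) = 11*0 = 0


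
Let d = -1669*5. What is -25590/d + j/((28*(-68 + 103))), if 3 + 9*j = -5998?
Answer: 35125091/14720580 ≈ 2.3861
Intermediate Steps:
j = -6001/9 (j = -1/3 + (1/9)*(-5998) = -1/3 - 5998/9 = -6001/9 ≈ -666.78)
d = -8345
-25590/d + j/((28*(-68 + 103))) = -25590/(-8345) - 6001*1/(28*(-68 + 103))/9 = -25590*(-1/8345) - 6001/(9*(28*35)) = 5118/1669 - 6001/9/980 = 5118/1669 - 6001/9*1/980 = 5118/1669 - 6001/8820 = 35125091/14720580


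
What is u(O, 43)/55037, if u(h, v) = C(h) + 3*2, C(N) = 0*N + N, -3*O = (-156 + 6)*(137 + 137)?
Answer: 13706/55037 ≈ 0.24903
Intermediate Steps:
O = 13700 (O = -(-156 + 6)*(137 + 137)/3 = -(-50)*274 = -1/3*(-41100) = 13700)
C(N) = N (C(N) = 0 + N = N)
u(h, v) = 6 + h (u(h, v) = h + 3*2 = h + 6 = 6 + h)
u(O, 43)/55037 = (6 + 13700)/55037 = 13706*(1/55037) = 13706/55037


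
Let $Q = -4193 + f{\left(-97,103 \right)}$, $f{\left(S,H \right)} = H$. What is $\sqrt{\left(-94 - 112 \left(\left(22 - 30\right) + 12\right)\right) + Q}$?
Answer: $2 i \sqrt{1158} \approx 68.059 i$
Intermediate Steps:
$Q = -4090$ ($Q = -4193 + 103 = -4090$)
$\sqrt{\left(-94 - 112 \left(\left(22 - 30\right) + 12\right)\right) + Q} = \sqrt{\left(-94 - 112 \left(\left(22 - 30\right) + 12\right)\right) - 4090} = \sqrt{\left(-94 - 112 \left(-8 + 12\right)\right) - 4090} = \sqrt{\left(-94 - 448\right) - 4090} = \sqrt{-542 - 4090} = \sqrt{-4632} = 2 i \sqrt{1158}$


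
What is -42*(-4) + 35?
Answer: 203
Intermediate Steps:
-42*(-4) + 35 = 168 + 35 = 203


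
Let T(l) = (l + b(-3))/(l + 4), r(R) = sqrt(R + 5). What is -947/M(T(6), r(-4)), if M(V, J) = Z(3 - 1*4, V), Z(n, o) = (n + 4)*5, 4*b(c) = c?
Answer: -947/15 ≈ -63.133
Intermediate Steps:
b(c) = c/4
r(R) = sqrt(5 + R)
Z(n, o) = 20 + 5*n (Z(n, o) = (4 + n)*5 = 20 + 5*n)
T(l) = (-3/4 + l)/(4 + l) (T(l) = (l + (1/4)*(-3))/(l + 4) = (l - 3/4)/(4 + l) = (-3/4 + l)/(4 + l))
M(V, J) = 15 (M(V, J) = 20 + 5*(3 - 1*4) = 20 + 5*(3 - 4) = 20 + 5*(-1) = 20 - 5 = 15)
-947/M(T(6), r(-4)) = -947/15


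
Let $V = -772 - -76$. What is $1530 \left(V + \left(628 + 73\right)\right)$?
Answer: $7650$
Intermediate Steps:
$V = -696$ ($V = -772 + 76 = -696$)
$1530 \left(V + \left(628 + 73\right)\right) = 1530 \left(-696 + \left(628 + 73\right)\right) = 1530 \left(-696 + 701\right) = 1530 \cdot 5 = 7650$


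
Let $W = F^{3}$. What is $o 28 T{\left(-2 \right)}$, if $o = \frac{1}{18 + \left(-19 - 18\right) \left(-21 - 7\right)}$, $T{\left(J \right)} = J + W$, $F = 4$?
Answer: $\frac{28}{17} \approx 1.6471$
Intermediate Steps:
$W = 64$ ($W = 4^{3} = 64$)
$T{\left(J \right)} = 64 + J$ ($T{\left(J \right)} = J + 64 = 64 + J$)
$o = \frac{1}{1054}$ ($o = \frac{1}{18 - -1036} = \frac{1}{18 + 1036} = \frac{1}{1054} \approx 0.00094877$)
$o 28 T{\left(-2 \right)} = \frac{1}{1054} \cdot 28 \left(64 - 2\right) = \frac{14}{527} \cdot 62 = \frac{28}{17}$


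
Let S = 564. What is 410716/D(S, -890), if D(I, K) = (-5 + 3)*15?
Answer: -205358/15 ≈ -13691.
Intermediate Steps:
D(I, K) = -30 (D(I, K) = -2*15 = -30)
410716/D(S, -890) = 410716/(-30) = 410716*(-1/30) = -205358/15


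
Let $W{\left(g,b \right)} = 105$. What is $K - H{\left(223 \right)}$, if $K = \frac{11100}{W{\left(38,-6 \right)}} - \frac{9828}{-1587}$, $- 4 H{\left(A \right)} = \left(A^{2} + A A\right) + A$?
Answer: $\frac{370776311}{14812} \approx 25032.0$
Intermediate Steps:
$H{\left(A \right)} = - \frac{A^{2}}{2} - \frac{A}{4}$ ($H{\left(A \right)} = - \frac{\left(A^{2} + A A\right) + A}{4} = - \frac{\left(A^{2} + A^{2}\right) + A}{4} = - \frac{2 A^{2} + A}{4} = - \frac{A + 2 A^{2}}{4} = - \frac{A^{2}}{2} - \frac{A}{4}$)
$K = \frac{414392}{3703}$ ($K = \frac{11100}{105} - \frac{9828}{-1587} = 11100 \cdot \frac{1}{105} - - \frac{3276}{529} = \frac{740}{7} + \frac{3276}{529} = \frac{414392}{3703} \approx 111.91$)
$K - H{\left(223 \right)} = \frac{414392}{3703} - \left(- \frac{1}{4}\right) 223 \left(1 + 2 \cdot 223\right) = \frac{414392}{3703} - \left(- \frac{1}{4}\right) 223 \left(1 + 446\right) = \frac{414392}{3703} - \left(- \frac{1}{4}\right) 223 \cdot 447 = \frac{414392}{3703} - - \frac{99681}{4} = \frac{414392}{3703} + \frac{99681}{4} = \frac{370776311}{14812}$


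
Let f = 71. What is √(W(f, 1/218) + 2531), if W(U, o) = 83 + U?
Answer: √2685 ≈ 51.817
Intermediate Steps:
√(W(f, 1/218) + 2531) = √((83 + 71) + 2531) = √(154 + 2531) = √2685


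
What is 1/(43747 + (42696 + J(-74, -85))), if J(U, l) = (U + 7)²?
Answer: 1/90932 ≈ 1.0997e-5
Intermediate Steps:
J(U, l) = (7 + U)²
1/(43747 + (42696 + J(-74, -85))) = 1/(43747 + (42696 + (7 - 74)²)) = 1/(43747 + (42696 + (-67)²)) = 1/(43747 + (42696 + 4489)) = 1/(43747 + 47185) = 1/90932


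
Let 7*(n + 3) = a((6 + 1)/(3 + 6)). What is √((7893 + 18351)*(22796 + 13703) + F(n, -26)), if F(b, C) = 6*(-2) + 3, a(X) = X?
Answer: 3*√106431083 ≈ 30950.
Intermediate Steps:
n = -26/9 (n = -3 + ((6 + 1)/(3 + 6))/7 = -3 + (7/9)/7 = -3 + (7*(⅑))/7 = -3 + (⅐)*(7/9) = -3 + ⅑ = -26/9 ≈ -2.8889)
F(b, C) = -9 (F(b, C) = -12 + 3 = -9)
√((7893 + 18351)*(22796 + 13703) + F(n, -26)) = √((7893 + 18351)*(22796 + 13703) - 9) = √(26244*36499 - 9) = √(957879756 - 9) = √957879747 = 3*√106431083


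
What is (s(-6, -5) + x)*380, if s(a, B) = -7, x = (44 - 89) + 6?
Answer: -17480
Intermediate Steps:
x = -39 (x = -45 + 6 = -39)
(s(-6, -5) + x)*380 = (-7 - 39)*380 = -46*380 = -17480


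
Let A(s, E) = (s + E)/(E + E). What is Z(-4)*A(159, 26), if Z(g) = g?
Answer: -185/13 ≈ -14.231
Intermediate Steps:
A(s, E) = (E + s)/(2*E) (A(s, E) = (E + s)/((2*E)) = (E + s)*(1/(2*E)) = (E + s)/(2*E))
Z(-4)*A(159, 26) = -2*(26 + 159)/26 = -2*185/26 = -4*185/52 = -185/13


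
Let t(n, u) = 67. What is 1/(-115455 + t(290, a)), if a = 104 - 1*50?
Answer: -1/115388 ≈ -8.6664e-6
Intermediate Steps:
a = 54 (a = 104 - 50 = 54)
1/(-115455 + t(290, a)) = 1/(-115455 + 67) = 1/(-115388) = -1/115388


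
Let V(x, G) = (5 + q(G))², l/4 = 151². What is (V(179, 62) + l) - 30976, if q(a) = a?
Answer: 64717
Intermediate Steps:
l = 91204 (l = 4*151² = 4*22801 = 91204)
V(x, G) = (5 + G)²
(V(179, 62) + l) - 30976 = ((5 + 62)² + 91204) - 30976 = (67² + 91204) - 30976 = (4489 + 91204) - 30976 = 95693 - 30976 = 64717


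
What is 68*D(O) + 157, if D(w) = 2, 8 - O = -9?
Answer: 293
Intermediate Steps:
O = 17 (O = 8 - 1*(-9) = 8 + 9 = 17)
68*D(O) + 157 = 68*2 + 157 = 136 + 157 = 293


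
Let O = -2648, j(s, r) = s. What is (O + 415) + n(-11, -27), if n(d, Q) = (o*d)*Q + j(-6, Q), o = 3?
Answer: -1348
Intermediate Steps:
n(d, Q) = -6 + 3*Q*d (n(d, Q) = (3*d)*Q - 6 = 3*Q*d - 6 = -6 + 3*Q*d)
(O + 415) + n(-11, -27) = (-2648 + 415) + (-6 + 3*(-27)*(-11)) = -2233 + (-6 + 891) = -2233 + 885 = -1348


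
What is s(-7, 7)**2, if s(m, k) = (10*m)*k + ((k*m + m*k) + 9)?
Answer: 335241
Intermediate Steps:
s(m, k) = 9 + 12*k*m (s(m, k) = 10*k*m + ((k*m + k*m) + 9) = 10*k*m + (2*k*m + 9) = 10*k*m + (9 + 2*k*m) = 9 + 12*k*m)
s(-7, 7)**2 = (9 + 12*7*(-7))**2 = (9 - 588)**2 = (-579)**2 = 335241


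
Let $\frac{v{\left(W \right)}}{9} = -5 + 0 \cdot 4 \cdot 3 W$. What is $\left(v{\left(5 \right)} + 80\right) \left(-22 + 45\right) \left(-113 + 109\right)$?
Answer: $-3220$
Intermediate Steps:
$v{\left(W \right)} = -45$ ($v{\left(W \right)} = 9 \left(-5 + 0 \cdot 4 \cdot 3 W\right) = 9 \left(-5 + 0 \cdot 3 W\right) = 9 \left(-5 + 0 W\right) = 9 \left(-5 + 0\right) = 9 \left(-5\right) = -45$)
$\left(v{\left(5 \right)} + 80\right) \left(-22 + 45\right) \left(-113 + 109\right) = \left(-45 + 80\right) \left(-22 + 45\right) \left(-113 + 109\right) = 35 \cdot 23 \left(-4\right) = 805 \left(-4\right) = -3220$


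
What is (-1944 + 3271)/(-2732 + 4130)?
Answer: 1327/1398 ≈ 0.94921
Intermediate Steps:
(-1944 + 3271)/(-2732 + 4130) = 1327/1398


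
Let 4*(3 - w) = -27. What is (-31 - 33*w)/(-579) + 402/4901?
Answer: 7846343/11350716 ≈ 0.69126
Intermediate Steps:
w = 39/4 (w = 3 - ¼*(-27) = 3 + 27/4 = 39/4 ≈ 9.7500)
(-31 - 33*w)/(-579) + 402/4901 = (-31 - 33*39/4)/(-579) + 402/4901 = (-31 - 1287/4)*(-1/579) + 402*(1/4901) = -1411/4*(-1/579) + 402/4901 = 1411/2316 + 402/4901 = 7846343/11350716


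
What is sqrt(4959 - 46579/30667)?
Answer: sqrt(27587792582)/2359 ≈ 70.409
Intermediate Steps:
sqrt(4959 - 46579/30667) = sqrt(4959 - 46579*1/30667) = sqrt(4959 - 3583/2359) = sqrt(11694698/2359) = sqrt(27587792582)/2359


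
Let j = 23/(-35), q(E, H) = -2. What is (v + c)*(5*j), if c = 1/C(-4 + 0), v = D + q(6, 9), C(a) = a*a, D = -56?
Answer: 21321/112 ≈ 190.37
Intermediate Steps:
j = -23/35 (j = 23*(-1/35) = -23/35 ≈ -0.65714)
C(a) = a²
v = -58 (v = -56 - 2 = -58)
c = 1/16 (c = 1/((-4 + 0)²) = 1/((-4)²) = 1/16 ≈ 0.062500)
(v + c)*(5*j) = (-58 + 1/16)*(5*(-23/35)) = -927/16*(-23/7) = 21321/112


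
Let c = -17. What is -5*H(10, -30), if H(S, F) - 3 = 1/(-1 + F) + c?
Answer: 2175/31 ≈ 70.161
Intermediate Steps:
H(S, F) = -14 + 1/(-1 + F) (H(S, F) = 3 + (1/(-1 + F) - 17) = 3 + (-17 + 1/(-1 + F)) = -14 + 1/(-1 + F))
-5*H(10, -30) = -5*(15 - 14*(-30))/(-1 - 30) = -5*(15 + 420)/(-31) = -(-5)*435/31 = -5*(-435/31) = 2175/31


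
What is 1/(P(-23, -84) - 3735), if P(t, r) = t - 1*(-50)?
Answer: -1/3708 ≈ -0.00026969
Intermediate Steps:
P(t, r) = 50 + t (P(t, r) = t + 50 = 50 + t)
1/(P(-23, -84) - 3735) = 1/((50 - 23) - 3735) = 1/(27 - 3735) = 1/(-3708) = -1/3708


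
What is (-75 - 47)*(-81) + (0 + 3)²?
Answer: 9891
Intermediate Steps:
(-75 - 47)*(-81) + (0 + 3)² = -122*(-81) + 3² = 9882 + 9 = 9891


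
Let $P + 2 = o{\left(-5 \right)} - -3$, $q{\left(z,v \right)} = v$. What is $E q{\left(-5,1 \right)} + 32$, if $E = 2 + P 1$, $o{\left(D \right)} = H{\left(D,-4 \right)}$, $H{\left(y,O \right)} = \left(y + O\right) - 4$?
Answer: $22$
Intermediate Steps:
$H{\left(y,O \right)} = -4 + O + y$ ($H{\left(y,O \right)} = \left(O + y\right) - 4 = -4 + O + y$)
$o{\left(D \right)} = -8 + D$ ($o{\left(D \right)} = -4 - 4 + D = -8 + D$)
$P = -12$ ($P = -2 - 10 = -12$)
$E = -10$ ($E = 2 - 12 = -10$)
$E q{\left(-5,1 \right)} + 32 = \left(-10\right) 1 + 32 = -10 + 32 = 22$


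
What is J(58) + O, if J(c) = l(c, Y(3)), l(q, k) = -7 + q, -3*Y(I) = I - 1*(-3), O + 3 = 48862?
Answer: 48910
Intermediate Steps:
O = 48859 (O = -3 + 48862 = 48859)
Y(I) = -1 - I/3 (Y(I) = -(I - 1*(-3))/3 = -(I + 3)/3 = -(3 + I)/3 = -1 - I/3)
J(c) = -7 + c
J(58) + O = (-7 + 58) + 48859 = 51 + 48859 = 48910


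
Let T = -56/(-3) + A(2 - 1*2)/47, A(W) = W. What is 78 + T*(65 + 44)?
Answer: 6338/3 ≈ 2112.7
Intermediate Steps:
T = 56/3 (T = -56/(-3) + (2 - 1*2)/47 = -56*(-⅓) + (2 - 2)*(1/47) = 56/3 + 0*(1/47) = 56/3 + 0 = 56/3 ≈ 18.667)
78 + T*(65 + 44) = 78 + 56*(65 + 44)/3 = 78 + (56/3)*109 = 78 + 6104/3 = 6338/3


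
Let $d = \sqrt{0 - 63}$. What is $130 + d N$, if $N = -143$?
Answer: $130 - 429 i \sqrt{7} \approx 130.0 - 1135.0 i$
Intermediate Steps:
$d = 3 i \sqrt{7}$ ($d = \sqrt{-63} = 3 i \sqrt{7} \approx 7.9373 i$)
$130 + d N = 130 + 3 i \sqrt{7} \left(-143\right) = 130 - 429 i \sqrt{7}$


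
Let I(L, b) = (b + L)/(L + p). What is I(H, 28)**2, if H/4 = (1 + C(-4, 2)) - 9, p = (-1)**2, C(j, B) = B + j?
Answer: 16/169 ≈ 0.094675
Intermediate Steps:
p = 1
H = -40 (H = 4*((1 + (2 - 4)) - 9) = 4*((1 - 2) - 9) = 4*(-1 - 9) = 4*(-10) = -40)
I(L, b) = (L + b)/(1 + L) (I(L, b) = (b + L)/(L + 1) = (L + b)/(1 + L))
I(H, 28)**2 = ((-40 + 28)/(1 - 40))**2 = (-12/(-39))**2 = (-1/39*(-12))**2 = (4/13)**2 = 16/169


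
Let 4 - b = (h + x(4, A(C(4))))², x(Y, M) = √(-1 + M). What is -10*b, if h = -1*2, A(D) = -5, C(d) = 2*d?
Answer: -60 - 40*I*√6 ≈ -60.0 - 97.98*I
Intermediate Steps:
h = -2
b = 4 - (-2 + I*√6)² (b = 4 - (-2 + √(-1 - 5))² = 4 - (-2 + √(-6))² = 4 - (-2 + I*√6)² ≈ 6.0 + 9.798*I)
-10*b = -10*(6 + 4*I*√6) = -60 - 40*I*√6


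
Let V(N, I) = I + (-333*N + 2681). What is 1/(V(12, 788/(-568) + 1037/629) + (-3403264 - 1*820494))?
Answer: -5254/22198532169 ≈ -2.3668e-7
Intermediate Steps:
V(N, I) = 2681 + I - 333*N (V(N, I) = I + (2681 - 333*N) = 2681 + I - 333*N)
1/(V(12, 788/(-568) + 1037/629) + (-3403264 - 1*820494)) = 1/((2681 + (788/(-568) + 1037/629) - 333*12) + (-3403264 - 1*820494)) = 1/((2681 + (788*(-1/568) + 1037*(1/629)) - 3996) + (-3403264 - 820494)) = 1/((2681 + (-197/142 + 61/37) - 3996) - 4223758) = 1/((2681 + 1373/5254 - 3996) - 4223758) = 1/(-6907637/5254 - 4223758) = 1/(-22198532169/5254) = -5254/22198532169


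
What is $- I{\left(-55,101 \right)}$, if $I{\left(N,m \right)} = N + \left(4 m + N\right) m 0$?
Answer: $55$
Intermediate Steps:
$I{\left(N,m \right)} = N$ ($I{\left(N,m \right)} = N + \left(N + 4 m\right) 0 = N + 0 = N$)
$- I{\left(-55,101 \right)} = \left(-1\right) \left(-55\right) = 55$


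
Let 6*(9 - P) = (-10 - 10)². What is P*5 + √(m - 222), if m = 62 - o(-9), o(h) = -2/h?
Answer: -865/3 + I*√1442/3 ≈ -288.33 + 12.658*I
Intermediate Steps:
P = -173/3 (P = 9 - (-10 - 10)²/6 = 9 - ⅙*(-20)² = 9 - ⅙*400 = 9 - 200/3 = -173/3 ≈ -57.667)
m = 556/9 (m = 62 - (-2)/(-9) = 62 - (-2)*(-1)/9 = 62 - 1*2/9 = 62 - 2/9 = 556/9 ≈ 61.778)
P*5 + √(m - 222) = -173/3*5 + √(556/9 - 222) = -865/3 + √(-1442/9) = -865/3 + I*√1442/3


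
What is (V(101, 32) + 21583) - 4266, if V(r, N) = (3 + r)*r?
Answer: 27821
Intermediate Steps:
V(r, N) = r*(3 + r)
(V(101, 32) + 21583) - 4266 = (101*(3 + 101) + 21583) - 4266 = (101*104 + 21583) - 4266 = (10504 + 21583) - 4266 = 32087 - 4266 = 27821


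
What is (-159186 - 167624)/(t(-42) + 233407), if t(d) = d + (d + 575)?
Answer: -163405/116949 ≈ -1.3972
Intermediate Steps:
t(d) = 575 + 2*d (t(d) = d + (575 + d) = 575 + 2*d)
(-159186 - 167624)/(t(-42) + 233407) = (-159186 - 167624)/((575 + 2*(-42)) + 233407) = -326810/((575 - 84) + 233407) = -326810/(491 + 233407) = -326810/233898 = -326810*1/233898 = -163405/116949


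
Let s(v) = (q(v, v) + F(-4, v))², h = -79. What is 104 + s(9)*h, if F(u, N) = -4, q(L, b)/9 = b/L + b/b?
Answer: -15380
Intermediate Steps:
q(L, b) = 9 + 9*b/L (q(L, b) = 9*(b/L + b/b) = 9*(b/L + 1) = 9*(1 + b/L) = 9 + 9*b/L)
s(v) = 196 (s(v) = ((9 + 9*v/v) - 4)² = ((9 + 9) - 4)² = (18 - 4)² = 14² = 196)
104 + s(9)*h = 104 + 196*(-79) = 104 - 15484 = -15380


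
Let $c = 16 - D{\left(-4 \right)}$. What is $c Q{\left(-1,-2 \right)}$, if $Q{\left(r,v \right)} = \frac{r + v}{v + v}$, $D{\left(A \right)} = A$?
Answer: $15$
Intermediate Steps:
$Q{\left(r,v \right)} = \frac{r + v}{2 v}$
$c = 20$ ($c = 16 - -4 = 16 + 4 = 20$)
$c Q{\left(-1,-2 \right)} = 20 \frac{-1 - 2}{2 \left(-2\right)} = 20 \cdot \frac{1}{2} \left(- \frac{1}{2}\right) \left(-3\right) = 20 \cdot \frac{3}{4} = 15$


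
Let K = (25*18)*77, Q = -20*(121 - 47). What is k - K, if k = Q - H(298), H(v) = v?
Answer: -36428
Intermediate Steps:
Q = -1480 (Q = -20*74 = -1480)
k = -1778 (k = -1480 - 1*298 = -1480 - 298 = -1778)
K = 34650 (K = 450*77 = 34650)
k - K = -1778 - 1*34650 = -1778 - 34650 = -36428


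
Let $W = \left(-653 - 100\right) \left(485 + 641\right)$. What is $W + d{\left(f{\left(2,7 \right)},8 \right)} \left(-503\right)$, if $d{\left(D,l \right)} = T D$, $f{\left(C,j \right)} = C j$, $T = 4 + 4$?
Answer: $-904214$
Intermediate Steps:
$T = 8$
$d{\left(D,l \right)} = 8 D$
$W = -847878$ ($W = \left(-753\right) 1126 = -847878$)
$W + d{\left(f{\left(2,7 \right)},8 \right)} \left(-503\right) = -847878 + 8 \cdot 2 \cdot 7 \left(-503\right) = -847878 + 8 \cdot 14 \left(-503\right) = -847878 + 112 \left(-503\right) = -847878 - 56336 = -904214$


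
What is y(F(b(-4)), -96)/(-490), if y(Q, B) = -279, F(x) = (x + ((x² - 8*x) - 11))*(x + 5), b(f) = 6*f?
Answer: 279/490 ≈ 0.56939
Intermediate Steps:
F(x) = (5 + x)*(-11 + x² - 7*x) (F(x) = (x + (-11 + x² - 8*x))*(5 + x) = (-11 + x² - 7*x)*(5 + x) = (5 + x)*(-11 + x² - 7*x))
y(F(b(-4)), -96)/(-490) = -279/(-490) = -279*(-1/490) = 279/490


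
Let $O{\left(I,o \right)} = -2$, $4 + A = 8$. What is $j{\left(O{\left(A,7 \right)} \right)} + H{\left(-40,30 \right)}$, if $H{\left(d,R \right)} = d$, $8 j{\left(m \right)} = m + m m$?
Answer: $- \frac{159}{4} \approx -39.75$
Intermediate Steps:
$A = 4$ ($A = -4 + 8 = 4$)
$j{\left(m \right)} = \frac{m}{8} + \frac{m^{2}}{8}$ ($j{\left(m \right)} = \frac{m + m m}{8} = \frac{m + m^{2}}{8} = \frac{m}{8} + \frac{m^{2}}{8}$)
$j{\left(O{\left(A,7 \right)} \right)} + H{\left(-40,30 \right)} = \frac{1}{8} \left(-2\right) \left(1 - 2\right) - 40 = \frac{1}{8} \left(-2\right) \left(-1\right) - 40 = \frac{1}{4} - 40 = - \frac{159}{4}$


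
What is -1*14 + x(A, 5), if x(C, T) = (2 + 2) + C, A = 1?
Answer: -9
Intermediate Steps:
x(C, T) = 4 + C
-1*14 + x(A, 5) = -1*14 + (4 + 1) = -14 + 5 = -9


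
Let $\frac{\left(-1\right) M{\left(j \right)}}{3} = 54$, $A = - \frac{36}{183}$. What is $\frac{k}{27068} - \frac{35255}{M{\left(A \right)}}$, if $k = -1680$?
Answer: $\frac{238502545}{1096254} \approx 217.56$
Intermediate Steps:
$A = - \frac{12}{61}$ ($A = \left(-36\right) \frac{1}{183} = - \frac{12}{61} \approx -0.19672$)
$M{\left(j \right)} = -162$ ($M{\left(j \right)} = \left(-3\right) 54 = -162$)
$\frac{k}{27068} - \frac{35255}{M{\left(A \right)}} = - \frac{1680}{27068} - \frac{35255}{-162} = \left(-1680\right) \frac{1}{27068} - - \frac{35255}{162} = - \frac{420}{6767} + \frac{35255}{162} = \frac{238502545}{1096254}$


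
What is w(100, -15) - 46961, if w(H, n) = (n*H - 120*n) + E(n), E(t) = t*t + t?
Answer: -46451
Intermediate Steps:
E(t) = t + t**2 (E(t) = t**2 + t = t + t**2)
w(H, n) = -120*n + H*n + n*(1 + n) (w(H, n) = (n*H - 120*n) + n*(1 + n) = (H*n - 120*n) + n*(1 + n) = (-120*n + H*n) + n*(1 + n) = -120*n + H*n + n*(1 + n))
w(100, -15) - 46961 = -15*(-119 + 100 - 15) - 46961 = -15*(-34) - 46961 = 510 - 46961 = -46451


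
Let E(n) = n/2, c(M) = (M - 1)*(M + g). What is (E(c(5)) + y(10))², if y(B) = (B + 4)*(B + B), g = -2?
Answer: 81796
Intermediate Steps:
c(M) = (-1 + M)*(-2 + M) (c(M) = (M - 1)*(M - 2) = (-1 + M)*(-2 + M))
y(B) = 2*B*(4 + B) (y(B) = (4 + B)*(2*B) = 2*B*(4 + B))
E(n) = n/2 (E(n) = n*(½) = n/2)
(E(c(5)) + y(10))² = ((2 + 5² - 3*5)/2 + 2*10*(4 + 10))² = ((2 + 25 - 15)/2 + 2*10*14)² = ((½)*12 + 280)² = (6 + 280)² = 286² = 81796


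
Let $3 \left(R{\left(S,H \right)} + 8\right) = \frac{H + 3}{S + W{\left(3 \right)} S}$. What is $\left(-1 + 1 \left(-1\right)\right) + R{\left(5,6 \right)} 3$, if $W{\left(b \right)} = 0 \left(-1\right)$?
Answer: $- \frac{121}{5} \approx -24.2$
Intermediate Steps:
$W{\left(b \right)} = 0$
$R{\left(S,H \right)} = -8 + \frac{3 + H}{3 S}$ ($R{\left(S,H \right)} = -8 + \frac{\left(H + 3\right) \frac{1}{S + 0 S}}{3} = -8 + \frac{\left(3 + H\right) \frac{1}{S + 0}}{3} = -8 + \frac{\left(3 + H\right) \frac{1}{S}}{3} = -8 + \frac{\frac{1}{S} \left(3 + H\right)}{3} = -8 + \frac{3 + H}{3 S}$)
$\left(-1 + 1 \left(-1\right)\right) + R{\left(5,6 \right)} 3 = \left(-1 + 1 \left(-1\right)\right) + \frac{3 + 6 - 120}{3 \cdot 5} \cdot 3 = \left(-1 - 1\right) + \frac{1}{3} \cdot \frac{1}{5} \left(3 + 6 - 120\right) 3 = -2 + \frac{1}{3} \cdot \frac{1}{5} \left(-111\right) 3 = -2 - \frac{111}{5} = - \frac{121}{5}$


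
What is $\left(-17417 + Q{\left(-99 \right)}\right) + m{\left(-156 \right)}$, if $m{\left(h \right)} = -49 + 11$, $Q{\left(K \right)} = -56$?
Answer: $-17511$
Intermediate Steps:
$m{\left(h \right)} = -38$
$\left(-17417 + Q{\left(-99 \right)}\right) + m{\left(-156 \right)} = \left(-17417 - 56\right) - 38 = -17473 - 38 = -17511$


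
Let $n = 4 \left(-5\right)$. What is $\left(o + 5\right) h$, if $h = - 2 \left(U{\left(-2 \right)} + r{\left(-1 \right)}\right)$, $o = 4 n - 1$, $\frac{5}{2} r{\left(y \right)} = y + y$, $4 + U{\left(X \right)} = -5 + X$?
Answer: $- \frac{8968}{5} \approx -1793.6$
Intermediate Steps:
$U{\left(X \right)} = -9 + X$ ($U{\left(X \right)} = -4 + \left(-5 + X\right) = -9 + X$)
$n = -20$
$r{\left(y \right)} = \frac{4 y}{5}$ ($r{\left(y \right)} = \frac{2 \left(y + y\right)}{5} = \frac{2 \cdot 2 y}{5} = \frac{4 y}{5}$)
$o = -81$ ($o = 4 \left(-20\right) - 1 = -80 - 1 = -81$)
$h = \frac{118}{5}$ ($h = - 2 \left(\left(-9 - 2\right) + \frac{4}{5} \left(-1\right)\right) = - 2 \left(-11 - \frac{4}{5}\right) = \left(-2\right) \left(- \frac{59}{5}\right) = \frac{118}{5} \approx 23.6$)
$\left(o + 5\right) h = \left(-81 + 5\right) \frac{118}{5} = \left(-76\right) \frac{118}{5} = - \frac{8968}{5}$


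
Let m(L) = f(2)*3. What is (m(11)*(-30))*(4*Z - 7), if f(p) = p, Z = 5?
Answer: -2340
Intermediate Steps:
m(L) = 6 (m(L) = 2*3 = 6)
(m(11)*(-30))*(4*Z - 7) = (6*(-30))*(4*5 - 7) = -180*(20 - 7) = -180*13 = -2340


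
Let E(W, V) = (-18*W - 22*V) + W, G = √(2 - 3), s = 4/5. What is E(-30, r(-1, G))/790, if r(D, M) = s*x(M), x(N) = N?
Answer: 51/79 - 44*I/1975 ≈ 0.64557 - 0.022278*I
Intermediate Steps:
s = ⅘ (s = 4*(⅕) = ⅘ ≈ 0.80000)
G = I (G = √(-1) = I ≈ 1.0*I)
r(D, M) = 4*M/5
E(W, V) = -22*V - 17*W (E(W, V) = (-22*V - 18*W) + W = -22*V - 17*W)
E(-30, r(-1, G))/790 = (-88*I/5 - 17*(-30))/790 = (-88*I/5 + 510)*(1/790) = (510 - 88*I/5)*(1/790) = 51/79 - 44*I/1975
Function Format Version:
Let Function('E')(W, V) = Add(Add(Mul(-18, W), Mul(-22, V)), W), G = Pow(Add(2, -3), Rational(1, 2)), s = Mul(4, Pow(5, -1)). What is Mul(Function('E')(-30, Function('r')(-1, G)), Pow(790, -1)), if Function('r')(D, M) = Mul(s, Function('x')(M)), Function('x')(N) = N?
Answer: Add(Rational(51, 79), Mul(Rational(-44, 1975), I)) ≈ Add(0.64557, Mul(-0.022278, I))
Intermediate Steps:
s = Rational(4, 5) (s = Mul(4, Rational(1, 5)) = Rational(4, 5) ≈ 0.80000)
G = I (G = Pow(-1, Rational(1, 2)) = I ≈ Mul(1.0000, I))
Function('r')(D, M) = Mul(Rational(4, 5), M)
Function('E')(W, V) = Add(Mul(-22, V), Mul(-17, W)) (Function('E')(W, V) = Add(Add(Mul(-22, V), Mul(-18, W)), W) = Add(Mul(-22, V), Mul(-17, W)))
Mul(Function('E')(-30, Function('r')(-1, G)), Pow(790, -1)) = Mul(Add(Mul(-22, Mul(Rational(4, 5), I)), Mul(-17, -30)), Pow(790, -1)) = Mul(Add(Mul(Rational(-88, 5), I), 510), Rational(1, 790)) = Mul(Add(510, Mul(Rational(-88, 5), I)), Rational(1, 790)) = Add(Rational(51, 79), Mul(Rational(-44, 1975), I))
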